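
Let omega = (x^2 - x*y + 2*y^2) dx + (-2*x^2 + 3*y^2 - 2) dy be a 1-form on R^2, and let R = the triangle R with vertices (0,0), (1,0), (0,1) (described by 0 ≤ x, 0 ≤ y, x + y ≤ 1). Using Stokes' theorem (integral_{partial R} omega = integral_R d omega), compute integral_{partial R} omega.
integral_(partial R) omega = -7/6

Stokes: integral_partial_R omega = integral_R d omega with d omega = (∂Q/∂x - ∂P/∂y) dx ∧ dy.
  ∂Q/∂x = -4*x
  ∂P/∂y = -x + 4*y
  integrand = ∂Q/∂x - ∂P/∂y = -3*x - 4*y.
Integrating over R: integral_0^1 integral_0^{1-x} (-3*x - 4*y) dy dx = -7/6.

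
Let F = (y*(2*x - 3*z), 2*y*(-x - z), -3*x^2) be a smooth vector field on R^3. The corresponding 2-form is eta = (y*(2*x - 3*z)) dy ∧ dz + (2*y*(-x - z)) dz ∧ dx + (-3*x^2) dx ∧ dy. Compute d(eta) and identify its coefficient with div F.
d(eta) = (-2*x + 2*y - 2*z) dx ∧ dy ∧ dz; div F = -2*x + 2*y - 2*z

For a 2-form in R^3 of the form above, applying d gives a 3-form with coefficient ∂P/∂x + ∂Q/∂y + ∂R/∂z:
  ∂P/∂x = 2*y
  ∂Q/∂y = -2*x - 2*z
  ∂R/∂z = 0
Sum = -2*x + 2*y - 2*z, which is exactly div F.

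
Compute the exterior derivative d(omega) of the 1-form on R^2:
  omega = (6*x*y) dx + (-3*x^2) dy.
d(omega) = (-12*x) dx ∧ dy

For a 1-form omega = sum_i f_i dx_i, the exterior derivative is
  d(omega) = sum_{i < j} (∂f_j/∂x_i - ∂f_i/∂x_j) dx_i ∧ dx_j.
  coefficient of dx ∧ dy: ∂f_2/∂x - ∂f_1/∂y = ∂(-3*x^2)/∂x - ∂(6*x*y)/∂y = -12*x
Assembling: d(omega) = (-12*x) dx ∧ dy.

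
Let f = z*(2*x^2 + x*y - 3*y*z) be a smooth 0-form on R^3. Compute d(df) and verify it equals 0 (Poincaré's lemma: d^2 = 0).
d(df) = 0

Step 1: df = sum_i (∂f/∂x_i) dx_i = (z*(4*x + y)) dx + (z*(x - 3*z)) dy + (2*x^2 + x*y - 6*y*z) dz.
Step 2: Apply d again. Using the 1-form formula, the coefficient of dx ∧ dy in d(df) is ∂^2 f/∂x ∂y - ∂^2 f/∂y ∂x = (z) - (z) = 0 (equality of mixed partials for smooth f).
Similarly for dx ∧ dz and dy ∧ dz — all coefficients vanish. So d(df) = 0.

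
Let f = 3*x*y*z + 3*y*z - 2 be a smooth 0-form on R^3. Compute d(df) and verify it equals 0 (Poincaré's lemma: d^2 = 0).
d(df) = 0

Step 1: df = sum_i (∂f/∂x_i) dx_i = (3*y*z) dx + (3*z*(x + 1)) dy + (3*y*(x + 1)) dz.
Step 2: Apply d again. Using the 1-form formula, the coefficient of dx ∧ dy in d(df) is ∂^2 f/∂x ∂y - ∂^2 f/∂y ∂x = (3*z) - (3*z) = 0 (equality of mixed partials for smooth f).
Similarly for dx ∧ dz and dy ∧ dz — all coefficients vanish. So d(df) = 0.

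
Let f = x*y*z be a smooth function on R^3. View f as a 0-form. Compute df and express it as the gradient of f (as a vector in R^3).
df = (y*z) dx + (x*z) dy + (x*y) dz; grad f = (y*z, x*z, x*y)

For a 0-form f, d f = (∂f/∂x) dx + (∂f/∂y) dy + (∂f/∂z) dz. The components of the vector representation are exactly the entries of grad f in Cartesian coordinates:
  ∂f/∂x = y*z
  ∂f/∂y = x*z
  ∂f/∂z = x*y.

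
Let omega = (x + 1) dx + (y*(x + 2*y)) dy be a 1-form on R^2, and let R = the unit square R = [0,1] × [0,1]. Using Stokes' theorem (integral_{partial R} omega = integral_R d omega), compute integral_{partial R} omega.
integral_(partial R) omega = 1/2

Stokes: integral_partial_R omega = integral_R d omega with d omega = (∂Q/∂x - ∂P/∂y) dx ∧ dy.
  ∂Q/∂x = y
  ∂P/∂y = 0
  integrand = ∂Q/∂x - ∂P/∂y = y.
Integrating over R: integral_0^1 integral_0^1 (y) dx dy = 1/2.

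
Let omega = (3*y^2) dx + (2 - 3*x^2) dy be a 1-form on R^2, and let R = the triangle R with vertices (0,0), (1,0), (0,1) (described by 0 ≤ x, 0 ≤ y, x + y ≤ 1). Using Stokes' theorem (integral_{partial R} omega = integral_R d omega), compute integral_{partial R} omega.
integral_(partial R) omega = -2

Stokes: integral_partial_R omega = integral_R d omega with d omega = (∂Q/∂x - ∂P/∂y) dx ∧ dy.
  ∂Q/∂x = -6*x
  ∂P/∂y = 6*y
  integrand = ∂Q/∂x - ∂P/∂y = -6*x - 6*y.
Integrating over R: integral_0^1 integral_0^{1-x} (-6*x - 6*y) dy dx = -2.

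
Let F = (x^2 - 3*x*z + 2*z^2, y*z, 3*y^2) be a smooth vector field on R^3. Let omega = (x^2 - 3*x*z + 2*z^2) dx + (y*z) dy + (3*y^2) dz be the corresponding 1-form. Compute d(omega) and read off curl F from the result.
d(omega) = (5*y) dy ∧ dz + (-3*x + 4*z) dz ∧ dx + (0) dx ∧ dy; curl F = (5*y, -3*x + 4*z, 0)

d omega = sum_{i<j} (∂f_j/∂x_i - ∂f_i/∂x_j) dx_i ∧ dx_j. Under the identification (dy ∧ dz, dz ∧ dx, dx ∧ dy) ↔ (e_x, e_y, e_z), the coefficients are exactly the components of curl F. Compute:
  ∂R/∂y - ∂Q/∂z = (6*y) - (y) = 5*y
  ∂P/∂z - ∂R/∂x = (-3*x + 4*z) - (0) = -3*x + 4*z
  ∂Q/∂x - ∂P/∂y = (0) - (0) = 0.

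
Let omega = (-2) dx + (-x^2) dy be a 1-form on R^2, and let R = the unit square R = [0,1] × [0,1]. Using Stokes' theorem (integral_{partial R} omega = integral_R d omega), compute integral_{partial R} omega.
integral_(partial R) omega = -1

Stokes: integral_partial_R omega = integral_R d omega with d omega = (∂Q/∂x - ∂P/∂y) dx ∧ dy.
  ∂Q/∂x = -2*x
  ∂P/∂y = 0
  integrand = ∂Q/∂x - ∂P/∂y = -2*x.
Integrating over R: integral_0^1 integral_0^1 (-2*x) dx dy = -1.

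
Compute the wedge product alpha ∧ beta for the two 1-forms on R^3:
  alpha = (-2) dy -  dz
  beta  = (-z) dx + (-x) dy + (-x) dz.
alpha ∧ beta = (-2*z) dx ∧ dy + (x) dy ∧ dz + (-z) dx ∧ dz

Distribute the wedge, using dx_i ∧ dx_j = -dx_j ∧ dx_i and dx_i ∧ dx_i = 0. For each pair (i, j) with i < j, the coefficient of dx_i ∧ dx_j in alpha ∧ beta is (alpha_i * beta_j - alpha_j * beta_i). Collecting: alpha ∧ beta = (-2*z) dx ∧ dy + (x) dy ∧ dz + (-z) dx ∧ dz.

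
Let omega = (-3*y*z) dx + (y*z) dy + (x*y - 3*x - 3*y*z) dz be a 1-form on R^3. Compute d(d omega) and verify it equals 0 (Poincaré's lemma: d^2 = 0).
d(d omega) = 0

Step 1: d omega = sum_{i<j} (∂f_j/∂x_i - ∂f_i/∂x_j) dx_i ∧ dx_j:
  coeff of dx ∧ dy: 3*z
  coeff of dx ∧ dz: 4*y - 3
  coeff of dy ∧ dz: x - y - 3*z
Step 2: Apply d again to each 2-form coefficient. The only possible 3-form in R^3 is dx ∧ dy ∧ dz, with coefficient
  ∂(coeff of dy∧dz)/∂x - ∂(coeff of dx∧dz)/∂y + ∂(coeff of dx∧dy)/∂z
  = ∂/∂x (x - y - 3*z) - ∂/∂y (4*y - 3) + ∂/∂z (3*z).
Each of these terms simplifies to sums of mixed partials that cancel in pairs. The result is 0 (by equality of mixed partials for smooth functions — Schwarz / Clairaut).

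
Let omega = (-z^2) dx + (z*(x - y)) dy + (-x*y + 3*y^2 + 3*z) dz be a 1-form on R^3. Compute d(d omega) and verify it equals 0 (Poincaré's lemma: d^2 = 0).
d(d omega) = 0

Step 1: d omega = sum_{i<j} (∂f_j/∂x_i - ∂f_i/∂x_j) dx_i ∧ dx_j:
  coeff of dx ∧ dy: z
  coeff of dx ∧ dz: -y + 2*z
  coeff of dy ∧ dz: -2*x + 7*y
Step 2: Apply d again to each 2-form coefficient. The only possible 3-form in R^3 is dx ∧ dy ∧ dz, with coefficient
  ∂(coeff of dy∧dz)/∂x - ∂(coeff of dx∧dz)/∂y + ∂(coeff of dx∧dy)/∂z
  = ∂/∂x (-2*x + 7*y) - ∂/∂y (-y + 2*z) + ∂/∂z (z).
Each of these terms simplifies to sums of mixed partials that cancel in pairs. The result is 0 (by equality of mixed partials for smooth functions — Schwarz / Clairaut).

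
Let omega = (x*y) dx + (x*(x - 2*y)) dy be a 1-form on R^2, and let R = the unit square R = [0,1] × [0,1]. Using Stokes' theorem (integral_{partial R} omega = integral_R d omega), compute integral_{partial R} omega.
integral_(partial R) omega = -1/2

Stokes: integral_partial_R omega = integral_R d omega with d omega = (∂Q/∂x - ∂P/∂y) dx ∧ dy.
  ∂Q/∂x = 2*x - 2*y
  ∂P/∂y = x
  integrand = ∂Q/∂x - ∂P/∂y = x - 2*y.
Integrating over R: integral_0^1 integral_0^1 (x - 2*y) dx dy = -1/2.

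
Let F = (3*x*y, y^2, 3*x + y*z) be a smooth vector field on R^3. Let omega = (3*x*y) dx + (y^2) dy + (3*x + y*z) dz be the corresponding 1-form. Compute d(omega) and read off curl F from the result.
d(omega) = (z) dy ∧ dz + (-3) dz ∧ dx + (-3*x) dx ∧ dy; curl F = (z, -3, -3*x)

d omega = sum_{i<j} (∂f_j/∂x_i - ∂f_i/∂x_j) dx_i ∧ dx_j. Under the identification (dy ∧ dz, dz ∧ dx, dx ∧ dy) ↔ (e_x, e_y, e_z), the coefficients are exactly the components of curl F. Compute:
  ∂R/∂y - ∂Q/∂z = (z) - (0) = z
  ∂P/∂z - ∂R/∂x = (0) - (3) = -3
  ∂Q/∂x - ∂P/∂y = (0) - (3*x) = -3*x.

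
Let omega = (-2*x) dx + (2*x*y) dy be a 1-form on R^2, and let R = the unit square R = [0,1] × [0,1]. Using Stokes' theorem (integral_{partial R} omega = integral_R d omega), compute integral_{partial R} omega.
integral_(partial R) omega = 1

Stokes: integral_partial_R omega = integral_R d omega with d omega = (∂Q/∂x - ∂P/∂y) dx ∧ dy.
  ∂Q/∂x = 2*y
  ∂P/∂y = 0
  integrand = ∂Q/∂x - ∂P/∂y = 2*y.
Integrating over R: integral_0^1 integral_0^1 (2*y) dx dy = 1.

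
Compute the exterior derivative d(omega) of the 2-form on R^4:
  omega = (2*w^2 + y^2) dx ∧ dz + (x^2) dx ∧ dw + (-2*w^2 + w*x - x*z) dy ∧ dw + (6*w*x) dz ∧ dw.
d(omega) = (-2*y) dx ∧ dy ∧ dz + (10*w) dx ∧ dz ∧ dw + (w - z) dx ∧ dy ∧ dw + (x) dy ∧ dz ∧ dw

For a 2-form omega = sum_{i<j} g_{ij} dx_i ∧ dx_j, the exterior derivative is
  d(omega) = sum_{i<j} d(g_{ij}) ∧ dx_i ∧ dx_j = sum_{i<j, k} (∂g_{ij}/∂x_k) dx_k ∧ dx_i ∧ dx_j.
Expand each term, using dx_k ∧ dx_i ∧ dx_j = sgn(permutation) dx_{(a)} ∧ dx_{(b)} ∧ dx_{(c)} with (a < b < c) sorted:
  d(2*w^2 + y^2) includes (∂/∂y)(2*w^2 + y^2) dy = (2*y) dy, which multiplied by dx ∧ dz gives (-2*y) dx ∧ dy ∧ dz
  d(2*w^2 + y^2) includes (∂/∂w)(2*w^2 + y^2) dw = (4*w) dw, which multiplied by dx ∧ dz gives (4*w) dx ∧ dz ∧ dw
  d(-2*w^2 + w*x - x*z) includes (∂/∂x)(-2*w^2 + w*x - x*z) dx = (w - z) dx, which multiplied by dy ∧ dw gives (w - z) dx ∧ dy ∧ dw
  d(-2*w^2 + w*x - x*z) includes (∂/∂z)(-2*w^2 + w*x - x*z) dz = (-x) dz, which multiplied by dy ∧ dw gives (x) dy ∧ dz ∧ dw
  d(6*w*x) includes (∂/∂x)(6*w*x) dx = (6*w) dx, which multiplied by dz ∧ dw gives (6*w) dx ∧ dz ∧ dw
Collecting like 3-forms: d(omega) = (-2*y) dx ∧ dy ∧ dz + (10*w) dx ∧ dz ∧ dw + (w - z) dx ∧ dy ∧ dw + (x) dy ∧ dz ∧ dw.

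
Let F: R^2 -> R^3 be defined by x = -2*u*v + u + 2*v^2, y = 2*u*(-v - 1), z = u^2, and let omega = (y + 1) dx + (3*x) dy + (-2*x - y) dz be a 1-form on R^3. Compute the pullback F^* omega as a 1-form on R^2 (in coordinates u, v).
F^* omega = (12*u^2*v + 8*u*v^2 + 8*u*v - 8*u - 12*v^3 - 12*v^2 - 2*v + 1) du + (16*u^2*v - 2*u^2 - 20*u*v^2 - 8*u*v - 2*u + 4*v) dv

Using F^*(f dg) = (f ∘ F) d(g ∘ F), substitute each coordinate x_i by F_i(u, v) in f_i, and replace dx_i by d F_i = (∂F_i/∂u) du + (∂F_i/∂v) dv.
  For the x component: f_1(F) = -2*u*v - 2*u + 1; d F_1 = (1 - 2*v) du + (-2*u + 4*v) dv
  For the y component: f_2(F) = -6*u*v + 3*u + 6*v^2; d F_2 = (-2*v - 2) du + (-2*u) dv
  For the z component: f_3(F) = 2*v*(3*u - 2*v); d F_3 = (2*u) du + (0) dv
Combining and collecting du, dv coefficients:
  coeff of du: 12*u^2*v + 8*u*v^2 + 8*u*v - 8*u - 12*v^3 - 12*v^2 - 2*v + 1
  coeff of dv: 16*u^2*v - 2*u^2 - 20*u*v^2 - 8*u*v - 2*u + 4*v
F^* omega = (12*u^2*v + 8*u*v^2 + 8*u*v - 8*u - 12*v^3 - 12*v^2 - 2*v + 1) du + (16*u^2*v - 2*u^2 - 20*u*v^2 - 8*u*v - 2*u + 4*v) dv.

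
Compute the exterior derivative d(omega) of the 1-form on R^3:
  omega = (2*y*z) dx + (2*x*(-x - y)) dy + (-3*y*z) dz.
d(omega) = (-4*x - 2*y - 2*z) dx ∧ dy + (-2*y) dx ∧ dz + (-3*z) dy ∧ dz

For a 1-form omega = sum_i f_i dx_i, the exterior derivative is
  d(omega) = sum_{i < j} (∂f_j/∂x_i - ∂f_i/∂x_j) dx_i ∧ dx_j.
  coefficient of dx ∧ dy: ∂f_2/∂x - ∂f_1/∂y = ∂(2*x*(-x - y))/∂x - ∂(2*y*z)/∂y = -4*x - 2*y - 2*z
  coefficient of dx ∧ dz: ∂f_3/∂x - ∂f_1/∂z = ∂(-3*y*z)/∂x - ∂(2*y*z)/∂z = -2*y
  coefficient of dy ∧ dz: ∂f_3/∂y - ∂f_2/∂z = ∂(-3*y*z)/∂y - ∂(2*x*(-x - y))/∂z = -3*z
Assembling: d(omega) = (-4*x - 2*y - 2*z) dx ∧ dy + (-2*y) dx ∧ dz + (-3*z) dy ∧ dz.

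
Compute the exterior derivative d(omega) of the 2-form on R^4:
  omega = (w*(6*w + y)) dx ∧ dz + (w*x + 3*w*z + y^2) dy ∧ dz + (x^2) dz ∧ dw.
d(omega) = (12*w + 2*x + y) dx ∧ dz ∧ dw + (x + 3*z) dy ∧ dz ∧ dw

For a 2-form omega = sum_{i<j} g_{ij} dx_i ∧ dx_j, the exterior derivative is
  d(omega) = sum_{i<j} d(g_{ij}) ∧ dx_i ∧ dx_j = sum_{i<j, k} (∂g_{ij}/∂x_k) dx_k ∧ dx_i ∧ dx_j.
Expand each term, using dx_k ∧ dx_i ∧ dx_j = sgn(permutation) dx_{(a)} ∧ dx_{(b)} ∧ dx_{(c)} with (a < b < c) sorted:
  d(w*(6*w + y)) includes (∂/∂y)(w*(6*w + y)) dy = (w) dy, which multiplied by dx ∧ dz gives (-w) dx ∧ dy ∧ dz
  d(w*(6*w + y)) includes (∂/∂w)(w*(6*w + y)) dw = (12*w + y) dw, which multiplied by dx ∧ dz gives (12*w + y) dx ∧ dz ∧ dw
  d(w*x + 3*w*z + y^2) includes (∂/∂x)(w*x + 3*w*z + y^2) dx = (w) dx, which multiplied by dy ∧ dz gives (w) dx ∧ dy ∧ dz
  d(w*x + 3*w*z + y^2) includes (∂/∂w)(w*x + 3*w*z + y^2) dw = (x + 3*z) dw, which multiplied by dy ∧ dz gives (x + 3*z) dy ∧ dz ∧ dw
  d(x^2) includes (∂/∂x)(x^2) dx = (2*x) dx, which multiplied by dz ∧ dw gives (2*x) dx ∧ dz ∧ dw
Collecting like 3-forms: d(omega) = (12*w + 2*x + y) dx ∧ dz ∧ dw + (x + 3*z) dy ∧ dz ∧ dw.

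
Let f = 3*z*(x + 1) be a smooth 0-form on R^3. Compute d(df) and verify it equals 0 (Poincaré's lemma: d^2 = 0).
d(df) = 0

Step 1: df = sum_i (∂f/∂x_i) dx_i = (3*z) dx + (0) dy + (3*x + 3) dz.
Step 2: Apply d again. Using the 1-form formula, the coefficient of dx ∧ dy in d(df) is ∂^2 f/∂x ∂y - ∂^2 f/∂y ∂x = (0) - (0) = 0 (equality of mixed partials for smooth f).
Similarly for dx ∧ dz and dy ∧ dz — all coefficients vanish. So d(df) = 0.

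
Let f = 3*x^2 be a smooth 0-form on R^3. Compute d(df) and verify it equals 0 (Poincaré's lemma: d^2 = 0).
d(df) = 0

Step 1: df = sum_i (∂f/∂x_i) dx_i = (6*x) dx + (0) dy + (0) dz.
Step 2: Apply d again. Using the 1-form formula, the coefficient of dx ∧ dy in d(df) is ∂^2 f/∂x ∂y - ∂^2 f/∂y ∂x = (0) - (0) = 0 (equality of mixed partials for smooth f).
Similarly for dx ∧ dz and dy ∧ dz — all coefficients vanish. So d(df) = 0.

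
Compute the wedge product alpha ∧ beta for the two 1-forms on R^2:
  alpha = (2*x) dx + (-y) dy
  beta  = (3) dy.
alpha ∧ beta = (6*x) dx ∧ dy

Distribute the wedge, using dx_i ∧ dx_j = -dx_j ∧ dx_i and dx_i ∧ dx_i = 0. For each pair (i, j) with i < j, the coefficient of dx_i ∧ dx_j in alpha ∧ beta is (alpha_i * beta_j - alpha_j * beta_i). Collecting: alpha ∧ beta = (6*x) dx ∧ dy.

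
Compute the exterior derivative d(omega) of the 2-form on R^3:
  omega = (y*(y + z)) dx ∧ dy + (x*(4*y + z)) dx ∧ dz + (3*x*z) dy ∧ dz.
d(omega) = (-4*x + y + 3*z) dx ∧ dy ∧ dz

For a 2-form omega = sum_{i<j} g_{ij} dx_i ∧ dx_j, the exterior derivative is
  d(omega) = sum_{i<j} d(g_{ij}) ∧ dx_i ∧ dx_j = sum_{i<j, k} (∂g_{ij}/∂x_k) dx_k ∧ dx_i ∧ dx_j.
Expand each term, using dx_k ∧ dx_i ∧ dx_j = sgn(permutation) dx_{(a)} ∧ dx_{(b)} ∧ dx_{(c)} with (a < b < c) sorted:
  d(y*(y + z)) includes (∂/∂z)(y*(y + z)) dz = (y) dz, which multiplied by dx ∧ dy gives (y) dx ∧ dy ∧ dz
  d(x*(4*y + z)) includes (∂/∂y)(x*(4*y + z)) dy = (4*x) dy, which multiplied by dx ∧ dz gives (-4*x) dx ∧ dy ∧ dz
  d(3*x*z) includes (∂/∂x)(3*x*z) dx = (3*z) dx, which multiplied by dy ∧ dz gives (3*z) dx ∧ dy ∧ dz
Collecting like 3-forms: d(omega) = (-4*x + y + 3*z) dx ∧ dy ∧ dz.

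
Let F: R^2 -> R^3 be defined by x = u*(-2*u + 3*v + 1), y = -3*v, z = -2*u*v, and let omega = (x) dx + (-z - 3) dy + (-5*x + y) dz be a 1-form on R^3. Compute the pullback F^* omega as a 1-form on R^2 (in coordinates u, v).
F^* omega = (8*u^3 - 38*u^2*v - 6*u^2 + 39*u*v^2 + 16*u*v + u + 6*v^2) du + (-26*u^3 + 39*u^2*v + 13*u^2 + 9) dv

Using F^*(f dg) = (f ∘ F) d(g ∘ F), substitute each coordinate x_i by F_i(u, v) in f_i, and replace dx_i by d F_i = (∂F_i/∂u) du + (∂F_i/∂v) dv.
  For the x component: f_1(F) = u*(-2*u + 3*v + 1); d F_1 = (-4*u + 3*v + 1) du + (3*u) dv
  For the y component: f_2(F) = 2*u*v - 3; d F_2 = (0) du + (-3) dv
  For the z component: f_3(F) = 10*u^2 - 15*u*v - 5*u - 3*v; d F_3 = (-2*v) du + (-2*u) dv
Combining and collecting du, dv coefficients:
  coeff of du: 8*u^3 - 38*u^2*v - 6*u^2 + 39*u*v^2 + 16*u*v + u + 6*v^2
  coeff of dv: -26*u^3 + 39*u^2*v + 13*u^2 + 9
F^* omega = (8*u^3 - 38*u^2*v - 6*u^2 + 39*u*v^2 + 16*u*v + u + 6*v^2) du + (-26*u^3 + 39*u^2*v + 13*u^2 + 9) dv.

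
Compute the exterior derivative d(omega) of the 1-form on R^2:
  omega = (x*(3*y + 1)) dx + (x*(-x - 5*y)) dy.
d(omega) = (-5*x - 5*y) dx ∧ dy

For a 1-form omega = sum_i f_i dx_i, the exterior derivative is
  d(omega) = sum_{i < j} (∂f_j/∂x_i - ∂f_i/∂x_j) dx_i ∧ dx_j.
  coefficient of dx ∧ dy: ∂f_2/∂x - ∂f_1/∂y = ∂(x*(-x - 5*y))/∂x - ∂(x*(3*y + 1))/∂y = -5*x - 5*y
Assembling: d(omega) = (-5*x - 5*y) dx ∧ dy.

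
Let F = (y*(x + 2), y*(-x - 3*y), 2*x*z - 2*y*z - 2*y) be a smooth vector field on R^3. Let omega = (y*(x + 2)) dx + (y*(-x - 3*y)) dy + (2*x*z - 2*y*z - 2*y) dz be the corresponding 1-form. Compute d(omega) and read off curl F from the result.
d(omega) = (-2*z - 2) dy ∧ dz + (-2*z) dz ∧ dx + (-x - y - 2) dx ∧ dy; curl F = (-2*z - 2, -2*z, -x - y - 2)

d omega = sum_{i<j} (∂f_j/∂x_i - ∂f_i/∂x_j) dx_i ∧ dx_j. Under the identification (dy ∧ dz, dz ∧ dx, dx ∧ dy) ↔ (e_x, e_y, e_z), the coefficients are exactly the components of curl F. Compute:
  ∂R/∂y - ∂Q/∂z = (-2*z - 2) - (0) = -2*z - 2
  ∂P/∂z - ∂R/∂x = (0) - (2*z) = -2*z
  ∂Q/∂x - ∂P/∂y = (-y) - (x + 2) = -x - y - 2.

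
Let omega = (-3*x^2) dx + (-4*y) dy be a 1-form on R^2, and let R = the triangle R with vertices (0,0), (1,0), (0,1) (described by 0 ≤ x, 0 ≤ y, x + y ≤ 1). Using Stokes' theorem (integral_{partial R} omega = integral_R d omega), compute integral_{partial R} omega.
integral_(partial R) omega = 0

Stokes: integral_partial_R omega = integral_R d omega with d omega = (∂Q/∂x - ∂P/∂y) dx ∧ dy.
  ∂Q/∂x = 0
  ∂P/∂y = 0
  integrand = ∂Q/∂x - ∂P/∂y = 0.
Integrating over R: integral_0^1 integral_0^{1-x} (0) dy dx = 0.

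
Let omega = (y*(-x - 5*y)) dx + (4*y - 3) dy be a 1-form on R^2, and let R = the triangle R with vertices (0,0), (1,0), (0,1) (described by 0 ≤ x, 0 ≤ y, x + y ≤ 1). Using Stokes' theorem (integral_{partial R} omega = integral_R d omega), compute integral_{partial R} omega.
integral_(partial R) omega = 11/6

Stokes: integral_partial_R omega = integral_R d omega with d omega = (∂Q/∂x - ∂P/∂y) dx ∧ dy.
  ∂Q/∂x = 0
  ∂P/∂y = -x - 10*y
  integrand = ∂Q/∂x - ∂P/∂y = x + 10*y.
Integrating over R: integral_0^1 integral_0^{1-x} (x + 10*y) dy dx = 11/6.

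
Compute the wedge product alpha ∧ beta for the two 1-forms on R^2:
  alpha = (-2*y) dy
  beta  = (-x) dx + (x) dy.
alpha ∧ beta = (-2*x*y) dx ∧ dy

Distribute the wedge, using dx_i ∧ dx_j = -dx_j ∧ dx_i and dx_i ∧ dx_i = 0. For each pair (i, j) with i < j, the coefficient of dx_i ∧ dx_j in alpha ∧ beta is (alpha_i * beta_j - alpha_j * beta_i). Collecting: alpha ∧ beta = (-2*x*y) dx ∧ dy.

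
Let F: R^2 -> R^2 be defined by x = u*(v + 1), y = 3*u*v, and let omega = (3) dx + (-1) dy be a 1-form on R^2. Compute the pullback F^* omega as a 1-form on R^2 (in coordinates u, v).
F^* omega = (3) du

Using F^*(f dg) = (f ∘ F) d(g ∘ F), substitute each coordinate x_i by F_i(u, v) in f_i, and replace dx_i by d F_i = (∂F_i/∂u) du + (∂F_i/∂v) dv.
  For the x component: f_1(F) = 3; d F_1 = (v + 1) du + (u) dv
  For the y component: f_2(F) = -1; d F_2 = (3*v) du + (3*u) dv
Combining and collecting du, dv coefficients:
  coeff of du: 3
  coeff of dv: 0
F^* omega = (3) du.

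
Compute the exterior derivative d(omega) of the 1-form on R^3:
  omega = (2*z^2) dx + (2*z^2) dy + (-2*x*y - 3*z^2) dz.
d(omega) = (-2*y - 4*z) dx ∧ dz + (-2*x - 4*z) dy ∧ dz

For a 1-form omega = sum_i f_i dx_i, the exterior derivative is
  d(omega) = sum_{i < j} (∂f_j/∂x_i - ∂f_i/∂x_j) dx_i ∧ dx_j.
  coefficient of dx ∧ dz: ∂f_3/∂x - ∂f_1/∂z = ∂(-2*x*y - 3*z^2)/∂x - ∂(2*z^2)/∂z = -2*y - 4*z
  coefficient of dy ∧ dz: ∂f_3/∂y - ∂f_2/∂z = ∂(-2*x*y - 3*z^2)/∂y - ∂(2*z^2)/∂z = -2*x - 4*z
Assembling: d(omega) = (-2*y - 4*z) dx ∧ dz + (-2*x - 4*z) dy ∧ dz.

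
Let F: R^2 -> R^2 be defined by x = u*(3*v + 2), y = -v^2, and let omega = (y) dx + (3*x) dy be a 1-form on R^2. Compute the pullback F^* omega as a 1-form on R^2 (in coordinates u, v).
F^* omega = (v^2*(-3*v - 2)) du + (3*u*v*(-7*v - 4)) dv

Using F^*(f dg) = (f ∘ F) d(g ∘ F), substitute each coordinate x_i by F_i(u, v) in f_i, and replace dx_i by d F_i = (∂F_i/∂u) du + (∂F_i/∂v) dv.
  For the x component: f_1(F) = -v^2; d F_1 = (3*v + 2) du + (3*u) dv
  For the y component: f_2(F) = 3*u*(3*v + 2); d F_2 = (0) du + (-2*v) dv
Combining and collecting du, dv coefficients:
  coeff of du: v^2*(-3*v - 2)
  coeff of dv: 3*u*v*(-7*v - 4)
F^* omega = (v^2*(-3*v - 2)) du + (3*u*v*(-7*v - 4)) dv.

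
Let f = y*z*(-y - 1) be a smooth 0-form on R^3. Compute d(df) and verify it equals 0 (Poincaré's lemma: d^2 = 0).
d(df) = 0

Step 1: df = sum_i (∂f/∂x_i) dx_i = (0) dx + (z*(-2*y - 1)) dy + (y*(-y - 1)) dz.
Step 2: Apply d again. Using the 1-form formula, the coefficient of dx ∧ dy in d(df) is ∂^2 f/∂x ∂y - ∂^2 f/∂y ∂x = (0) - (0) = 0 (equality of mixed partials for smooth f).
Similarly for dx ∧ dz and dy ∧ dz — all coefficients vanish. So d(df) = 0.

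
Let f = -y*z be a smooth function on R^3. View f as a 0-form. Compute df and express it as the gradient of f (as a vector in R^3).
df = (0) dx + (-z) dy + (-y) dz; grad f = (0, -z, -y)

For a 0-form f, d f = (∂f/∂x) dx + (∂f/∂y) dy + (∂f/∂z) dz. The components of the vector representation are exactly the entries of grad f in Cartesian coordinates:
  ∂f/∂x = 0
  ∂f/∂y = -z
  ∂f/∂z = -y.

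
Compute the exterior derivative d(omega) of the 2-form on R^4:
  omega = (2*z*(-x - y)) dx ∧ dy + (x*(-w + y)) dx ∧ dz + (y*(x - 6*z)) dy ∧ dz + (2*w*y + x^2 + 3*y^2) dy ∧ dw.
d(omega) = (-3*x - y) dx ∧ dy ∧ dz + (-x) dx ∧ dz ∧ dw + (2*x) dx ∧ dy ∧ dw

For a 2-form omega = sum_{i<j} g_{ij} dx_i ∧ dx_j, the exterior derivative is
  d(omega) = sum_{i<j} d(g_{ij}) ∧ dx_i ∧ dx_j = sum_{i<j, k} (∂g_{ij}/∂x_k) dx_k ∧ dx_i ∧ dx_j.
Expand each term, using dx_k ∧ dx_i ∧ dx_j = sgn(permutation) dx_{(a)} ∧ dx_{(b)} ∧ dx_{(c)} with (a < b < c) sorted:
  d(2*z*(-x - y)) includes (∂/∂z)(2*z*(-x - y)) dz = (-2*x - 2*y) dz, which multiplied by dx ∧ dy gives (-2*x - 2*y) dx ∧ dy ∧ dz
  d(x*(-w + y)) includes (∂/∂y)(x*(-w + y)) dy = (x) dy, which multiplied by dx ∧ dz gives (-x) dx ∧ dy ∧ dz
  d(x*(-w + y)) includes (∂/∂w)(x*(-w + y)) dw = (-x) dw, which multiplied by dx ∧ dz gives (-x) dx ∧ dz ∧ dw
  d(y*(x - 6*z)) includes (∂/∂x)(y*(x - 6*z)) dx = (y) dx, which multiplied by dy ∧ dz gives (y) dx ∧ dy ∧ dz
  d(2*w*y + x^2 + 3*y^2) includes (∂/∂x)(2*w*y + x^2 + 3*y^2) dx = (2*x) dx, which multiplied by dy ∧ dw gives (2*x) dx ∧ dy ∧ dw
Collecting like 3-forms: d(omega) = (-3*x - y) dx ∧ dy ∧ dz + (-x) dx ∧ dz ∧ dw + (2*x) dx ∧ dy ∧ dw.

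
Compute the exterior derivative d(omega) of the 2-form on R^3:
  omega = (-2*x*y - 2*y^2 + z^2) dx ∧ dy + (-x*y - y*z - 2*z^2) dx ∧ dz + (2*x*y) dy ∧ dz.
d(omega) = (x + 2*y + 3*z) dx ∧ dy ∧ dz

For a 2-form omega = sum_{i<j} g_{ij} dx_i ∧ dx_j, the exterior derivative is
  d(omega) = sum_{i<j} d(g_{ij}) ∧ dx_i ∧ dx_j = sum_{i<j, k} (∂g_{ij}/∂x_k) dx_k ∧ dx_i ∧ dx_j.
Expand each term, using dx_k ∧ dx_i ∧ dx_j = sgn(permutation) dx_{(a)} ∧ dx_{(b)} ∧ dx_{(c)} with (a < b < c) sorted:
  d(-2*x*y - 2*y^2 + z^2) includes (∂/∂z)(-2*x*y - 2*y^2 + z^2) dz = (2*z) dz, which multiplied by dx ∧ dy gives (2*z) dx ∧ dy ∧ dz
  d(-x*y - y*z - 2*z^2) includes (∂/∂y)(-x*y - y*z - 2*z^2) dy = (-x - z) dy, which multiplied by dx ∧ dz gives (x + z) dx ∧ dy ∧ dz
  d(2*x*y) includes (∂/∂x)(2*x*y) dx = (2*y) dx, which multiplied by dy ∧ dz gives (2*y) dx ∧ dy ∧ dz
Collecting like 3-forms: d(omega) = (x + 2*y + 3*z) dx ∧ dy ∧ dz.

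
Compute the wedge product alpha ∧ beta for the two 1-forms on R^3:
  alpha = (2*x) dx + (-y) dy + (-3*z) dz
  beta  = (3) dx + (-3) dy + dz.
alpha ∧ beta = (-6*x + 3*y) dx ∧ dy + (2*x + 9*z) dx ∧ dz + (-y - 9*z) dy ∧ dz

Distribute the wedge, using dx_i ∧ dx_j = -dx_j ∧ dx_i and dx_i ∧ dx_i = 0. For each pair (i, j) with i < j, the coefficient of dx_i ∧ dx_j in alpha ∧ beta is (alpha_i * beta_j - alpha_j * beta_i). Collecting: alpha ∧ beta = (-6*x + 3*y) dx ∧ dy + (2*x + 9*z) dx ∧ dz + (-y - 9*z) dy ∧ dz.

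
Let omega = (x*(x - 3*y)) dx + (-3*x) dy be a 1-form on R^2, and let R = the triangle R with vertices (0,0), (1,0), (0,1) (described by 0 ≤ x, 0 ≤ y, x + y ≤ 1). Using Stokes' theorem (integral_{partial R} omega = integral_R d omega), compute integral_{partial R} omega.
integral_(partial R) omega = -1

Stokes: integral_partial_R omega = integral_R d omega with d omega = (∂Q/∂x - ∂P/∂y) dx ∧ dy.
  ∂Q/∂x = -3
  ∂P/∂y = -3*x
  integrand = ∂Q/∂x - ∂P/∂y = 3*x - 3.
Integrating over R: integral_0^1 integral_0^{1-x} (3*x - 3) dy dx = -1.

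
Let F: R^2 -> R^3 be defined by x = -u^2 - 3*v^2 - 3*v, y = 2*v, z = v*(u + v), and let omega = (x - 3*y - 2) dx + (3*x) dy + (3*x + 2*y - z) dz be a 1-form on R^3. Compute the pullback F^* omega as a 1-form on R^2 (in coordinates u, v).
F^* omega = (2*u^3 - 3*u^2*v + 5*u*v^2 + 18*u*v + 4*u - 10*v^3 - 5*v^2) du + (-3*u^3 - u^2*v - 3*u^2 - 12*u*v^2 - 5*u*v - 2*v^3 + 35*v^2 + 21*v + 6) dv

Using F^*(f dg) = (f ∘ F) d(g ∘ F), substitute each coordinate x_i by F_i(u, v) in f_i, and replace dx_i by d F_i = (∂F_i/∂u) du + (∂F_i/∂v) dv.
  For the x component: f_1(F) = -u^2 - 3*v^2 - 9*v - 2; d F_1 = (-2*u) du + (-6*v - 3) dv
  For the y component: f_2(F) = -3*u^2 - 9*v^2 - 9*v; d F_2 = (0) du + (2) dv
  For the z component: f_3(F) = -3*u^2 - u*v - 10*v^2 - 5*v; d F_3 = (v) du + (u + 2*v) dv
Combining and collecting du, dv coefficients:
  coeff of du: 2*u^3 - 3*u^2*v + 5*u*v^2 + 18*u*v + 4*u - 10*v^3 - 5*v^2
  coeff of dv: -3*u^3 - u^2*v - 3*u^2 - 12*u*v^2 - 5*u*v - 2*v^3 + 35*v^2 + 21*v + 6
F^* omega = (2*u^3 - 3*u^2*v + 5*u*v^2 + 18*u*v + 4*u - 10*v^3 - 5*v^2) du + (-3*u^3 - u^2*v - 3*u^2 - 12*u*v^2 - 5*u*v - 2*v^3 + 35*v^2 + 21*v + 6) dv.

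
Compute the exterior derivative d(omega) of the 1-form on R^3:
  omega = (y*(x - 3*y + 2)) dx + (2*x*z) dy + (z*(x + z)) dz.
d(omega) = (-x + 6*y + 2*z - 2) dx ∧ dy + (z) dx ∧ dz + (-2*x) dy ∧ dz

For a 1-form omega = sum_i f_i dx_i, the exterior derivative is
  d(omega) = sum_{i < j} (∂f_j/∂x_i - ∂f_i/∂x_j) dx_i ∧ dx_j.
  coefficient of dx ∧ dy: ∂f_2/∂x - ∂f_1/∂y = ∂(2*x*z)/∂x - ∂(y*(x - 3*y + 2))/∂y = -x + 6*y + 2*z - 2
  coefficient of dx ∧ dz: ∂f_3/∂x - ∂f_1/∂z = ∂(z*(x + z))/∂x - ∂(y*(x - 3*y + 2))/∂z = z
  coefficient of dy ∧ dz: ∂f_3/∂y - ∂f_2/∂z = ∂(z*(x + z))/∂y - ∂(2*x*z)/∂z = -2*x
Assembling: d(omega) = (-x + 6*y + 2*z - 2) dx ∧ dy + (z) dx ∧ dz + (-2*x) dy ∧ dz.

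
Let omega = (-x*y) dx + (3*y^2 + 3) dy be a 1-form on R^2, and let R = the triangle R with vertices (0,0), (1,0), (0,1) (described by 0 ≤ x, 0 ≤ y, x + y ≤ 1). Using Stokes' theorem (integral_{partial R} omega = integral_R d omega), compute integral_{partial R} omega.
integral_(partial R) omega = 1/6

Stokes: integral_partial_R omega = integral_R d omega with d omega = (∂Q/∂x - ∂P/∂y) dx ∧ dy.
  ∂Q/∂x = 0
  ∂P/∂y = -x
  integrand = ∂Q/∂x - ∂P/∂y = x.
Integrating over R: integral_0^1 integral_0^{1-x} (x) dy dx = 1/6.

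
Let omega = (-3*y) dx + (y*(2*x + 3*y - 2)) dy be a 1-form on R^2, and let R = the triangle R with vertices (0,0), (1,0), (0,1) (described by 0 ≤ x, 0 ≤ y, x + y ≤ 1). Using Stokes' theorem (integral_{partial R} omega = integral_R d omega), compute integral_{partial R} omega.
integral_(partial R) omega = 11/6

Stokes: integral_partial_R omega = integral_R d omega with d omega = (∂Q/∂x - ∂P/∂y) dx ∧ dy.
  ∂Q/∂x = 2*y
  ∂P/∂y = -3
  integrand = ∂Q/∂x - ∂P/∂y = 2*y + 3.
Integrating over R: integral_0^1 integral_0^{1-x} (2*y + 3) dy dx = 11/6.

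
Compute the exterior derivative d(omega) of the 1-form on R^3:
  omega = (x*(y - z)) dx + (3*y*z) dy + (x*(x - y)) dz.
d(omega) = (-x) dx ∧ dy + (3*x - y) dx ∧ dz + (-x - 3*y) dy ∧ dz

For a 1-form omega = sum_i f_i dx_i, the exterior derivative is
  d(omega) = sum_{i < j} (∂f_j/∂x_i - ∂f_i/∂x_j) dx_i ∧ dx_j.
  coefficient of dx ∧ dy: ∂f_2/∂x - ∂f_1/∂y = ∂(3*y*z)/∂x - ∂(x*(y - z))/∂y = -x
  coefficient of dx ∧ dz: ∂f_3/∂x - ∂f_1/∂z = ∂(x*(x - y))/∂x - ∂(x*(y - z))/∂z = 3*x - y
  coefficient of dy ∧ dz: ∂f_3/∂y - ∂f_2/∂z = ∂(x*(x - y))/∂y - ∂(3*y*z)/∂z = -x - 3*y
Assembling: d(omega) = (-x) dx ∧ dy + (3*x - y) dx ∧ dz + (-x - 3*y) dy ∧ dz.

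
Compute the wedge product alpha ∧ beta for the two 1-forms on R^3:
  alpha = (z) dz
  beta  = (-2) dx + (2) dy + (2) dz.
alpha ∧ beta = (2*z) dx ∧ dz + (-2*z) dy ∧ dz

Distribute the wedge, using dx_i ∧ dx_j = -dx_j ∧ dx_i and dx_i ∧ dx_i = 0. For each pair (i, j) with i < j, the coefficient of dx_i ∧ dx_j in alpha ∧ beta is (alpha_i * beta_j - alpha_j * beta_i). Collecting: alpha ∧ beta = (2*z) dx ∧ dz + (-2*z) dy ∧ dz.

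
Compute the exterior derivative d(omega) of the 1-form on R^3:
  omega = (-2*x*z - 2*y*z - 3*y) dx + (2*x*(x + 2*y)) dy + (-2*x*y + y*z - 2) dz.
d(omega) = (4*x + 4*y + 2*z + 3) dx ∧ dy + (2*x) dx ∧ dz + (-2*x + z) dy ∧ dz

For a 1-form omega = sum_i f_i dx_i, the exterior derivative is
  d(omega) = sum_{i < j} (∂f_j/∂x_i - ∂f_i/∂x_j) dx_i ∧ dx_j.
  coefficient of dx ∧ dy: ∂f_2/∂x - ∂f_1/∂y = ∂(2*x*(x + 2*y))/∂x - ∂(-2*x*z - 2*y*z - 3*y)/∂y = 4*x + 4*y + 2*z + 3
  coefficient of dx ∧ dz: ∂f_3/∂x - ∂f_1/∂z = ∂(-2*x*y + y*z - 2)/∂x - ∂(-2*x*z - 2*y*z - 3*y)/∂z = 2*x
  coefficient of dy ∧ dz: ∂f_3/∂y - ∂f_2/∂z = ∂(-2*x*y + y*z - 2)/∂y - ∂(2*x*(x + 2*y))/∂z = -2*x + z
Assembling: d(omega) = (4*x + 4*y + 2*z + 3) dx ∧ dy + (2*x) dx ∧ dz + (-2*x + z) dy ∧ dz.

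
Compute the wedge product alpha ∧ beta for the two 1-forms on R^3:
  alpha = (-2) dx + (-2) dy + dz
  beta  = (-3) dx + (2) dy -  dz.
alpha ∧ beta = (-10) dx ∧ dy + (5) dx ∧ dz

Distribute the wedge, using dx_i ∧ dx_j = -dx_j ∧ dx_i and dx_i ∧ dx_i = 0. For each pair (i, j) with i < j, the coefficient of dx_i ∧ dx_j in alpha ∧ beta is (alpha_i * beta_j - alpha_j * beta_i). Collecting: alpha ∧ beta = (-10) dx ∧ dy + (5) dx ∧ dz.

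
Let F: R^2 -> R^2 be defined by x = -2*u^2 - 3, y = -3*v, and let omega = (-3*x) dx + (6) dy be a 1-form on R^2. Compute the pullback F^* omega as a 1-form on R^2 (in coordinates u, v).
F^* omega = (-24*u^3 - 36*u) du + (-18) dv

Using F^*(f dg) = (f ∘ F) d(g ∘ F), substitute each coordinate x_i by F_i(u, v) in f_i, and replace dx_i by d F_i = (∂F_i/∂u) du + (∂F_i/∂v) dv.
  For the x component: f_1(F) = 6*u^2 + 9; d F_1 = (-4*u) du + (0) dv
  For the y component: f_2(F) = 6; d F_2 = (0) du + (-3) dv
Combining and collecting du, dv coefficients:
  coeff of du: -24*u^3 - 36*u
  coeff of dv: -18
F^* omega = (-24*u^3 - 36*u) du + (-18) dv.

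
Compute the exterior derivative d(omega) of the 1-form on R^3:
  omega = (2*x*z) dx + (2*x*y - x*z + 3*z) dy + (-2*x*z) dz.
d(omega) = (2*y - z) dx ∧ dy + (-2*x - 2*z) dx ∧ dz + (x - 3) dy ∧ dz

For a 1-form omega = sum_i f_i dx_i, the exterior derivative is
  d(omega) = sum_{i < j} (∂f_j/∂x_i - ∂f_i/∂x_j) dx_i ∧ dx_j.
  coefficient of dx ∧ dy: ∂f_2/∂x - ∂f_1/∂y = ∂(2*x*y - x*z + 3*z)/∂x - ∂(2*x*z)/∂y = 2*y - z
  coefficient of dx ∧ dz: ∂f_3/∂x - ∂f_1/∂z = ∂(-2*x*z)/∂x - ∂(2*x*z)/∂z = -2*x - 2*z
  coefficient of dy ∧ dz: ∂f_3/∂y - ∂f_2/∂z = ∂(-2*x*z)/∂y - ∂(2*x*y - x*z + 3*z)/∂z = x - 3
Assembling: d(omega) = (2*y - z) dx ∧ dy + (-2*x - 2*z) dx ∧ dz + (x - 3) dy ∧ dz.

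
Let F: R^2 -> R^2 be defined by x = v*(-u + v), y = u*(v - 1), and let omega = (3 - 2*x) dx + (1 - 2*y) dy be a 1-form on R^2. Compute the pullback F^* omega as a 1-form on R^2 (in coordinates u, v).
F^* omega = (-4*u*v^2 + 4*u*v - 2*u + 2*v^3 - 2*v - 1) du + (-4*u^2*v + 2*u^2 + 6*u*v^2 - 2*u - 4*v^3 + 6*v) dv

Using F^*(f dg) = (f ∘ F) d(g ∘ F), substitute each coordinate x_i by F_i(u, v) in f_i, and replace dx_i by d F_i = (∂F_i/∂u) du + (∂F_i/∂v) dv.
  For the x component: f_1(F) = 2*u*v - 2*v^2 + 3; d F_1 = (-v) du + (-u + 2*v) dv
  For the y component: f_2(F) = -2*u*v + 2*u + 1; d F_2 = (v - 1) du + (u) dv
Combining and collecting du, dv coefficients:
  coeff of du: -4*u*v^2 + 4*u*v - 2*u + 2*v^3 - 2*v - 1
  coeff of dv: -4*u^2*v + 2*u^2 + 6*u*v^2 - 2*u - 4*v^3 + 6*v
F^* omega = (-4*u*v^2 + 4*u*v - 2*u + 2*v^3 - 2*v - 1) du + (-4*u^2*v + 2*u^2 + 6*u*v^2 - 2*u - 4*v^3 + 6*v) dv.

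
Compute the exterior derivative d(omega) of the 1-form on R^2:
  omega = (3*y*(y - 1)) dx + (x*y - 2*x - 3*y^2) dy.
d(omega) = (1 - 5*y) dx ∧ dy

For a 1-form omega = sum_i f_i dx_i, the exterior derivative is
  d(omega) = sum_{i < j} (∂f_j/∂x_i - ∂f_i/∂x_j) dx_i ∧ dx_j.
  coefficient of dx ∧ dy: ∂f_2/∂x - ∂f_1/∂y = ∂(x*y - 2*x - 3*y^2)/∂x - ∂(3*y*(y - 1))/∂y = 1 - 5*y
Assembling: d(omega) = (1 - 5*y) dx ∧ dy.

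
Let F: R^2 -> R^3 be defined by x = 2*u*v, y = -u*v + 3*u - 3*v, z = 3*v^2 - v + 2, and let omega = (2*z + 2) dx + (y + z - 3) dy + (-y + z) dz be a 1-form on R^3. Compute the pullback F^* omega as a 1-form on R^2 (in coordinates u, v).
F^* omega = (u*v^2 - 6*u*v + 9*u + 9*v^3 + 9*v^2 + v - 3) du + (u^2*v - 3*u^2 + 15*u*v^2 - 16*u*v + 7*u + 18*v^3 + 22*v + 1) dv

Using F^*(f dg) = (f ∘ F) d(g ∘ F), substitute each coordinate x_i by F_i(u, v) in f_i, and replace dx_i by d F_i = (∂F_i/∂u) du + (∂F_i/∂v) dv.
  For the x component: f_1(F) = 6*v^2 - 2*v + 6; d F_1 = (2*v) du + (2*u) dv
  For the y component: f_2(F) = -u*v + 3*u + 3*v^2 - 4*v - 1; d F_2 = (3 - v) du + (-u - 3) dv
  For the z component: f_3(F) = u*v - 3*u + 3*v^2 + 2*v + 2; d F_3 = (0) du + (6*v - 1) dv
Combining and collecting du, dv coefficients:
  coeff of du: u*v^2 - 6*u*v + 9*u + 9*v^3 + 9*v^2 + v - 3
  coeff of dv: u^2*v - 3*u^2 + 15*u*v^2 - 16*u*v + 7*u + 18*v^3 + 22*v + 1
F^* omega = (u*v^2 - 6*u*v + 9*u + 9*v^3 + 9*v^2 + v - 3) du + (u^2*v - 3*u^2 + 15*u*v^2 - 16*u*v + 7*u + 18*v^3 + 22*v + 1) dv.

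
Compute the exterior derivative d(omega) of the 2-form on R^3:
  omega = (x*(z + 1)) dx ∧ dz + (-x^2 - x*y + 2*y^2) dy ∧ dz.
d(omega) = (-2*x - y) dx ∧ dy ∧ dz

For a 2-form omega = sum_{i<j} g_{ij} dx_i ∧ dx_j, the exterior derivative is
  d(omega) = sum_{i<j} d(g_{ij}) ∧ dx_i ∧ dx_j = sum_{i<j, k} (∂g_{ij}/∂x_k) dx_k ∧ dx_i ∧ dx_j.
Expand each term, using dx_k ∧ dx_i ∧ dx_j = sgn(permutation) dx_{(a)} ∧ dx_{(b)} ∧ dx_{(c)} with (a < b < c) sorted:
  d(-x^2 - x*y + 2*y^2) includes (∂/∂x)(-x^2 - x*y + 2*y^2) dx = (-2*x - y) dx, which multiplied by dy ∧ dz gives (-2*x - y) dx ∧ dy ∧ dz
Collecting like 3-forms: d(omega) = (-2*x - y) dx ∧ dy ∧ dz.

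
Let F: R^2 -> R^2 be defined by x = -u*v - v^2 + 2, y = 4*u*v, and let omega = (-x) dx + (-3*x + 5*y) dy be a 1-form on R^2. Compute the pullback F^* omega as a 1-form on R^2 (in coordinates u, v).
F^* omega = (v*(91*u*v + 11*v^2 - 22)) du + (91*u^2*v + 9*u*v^2 - 22*u - 2*v^3 + 4*v) dv

Using F^*(f dg) = (f ∘ F) d(g ∘ F), substitute each coordinate x_i by F_i(u, v) in f_i, and replace dx_i by d F_i = (∂F_i/∂u) du + (∂F_i/∂v) dv.
  For the x component: f_1(F) = u*v + v^2 - 2; d F_1 = (-v) du + (-u - 2*v) dv
  For the y component: f_2(F) = 23*u*v + 3*v^2 - 6; d F_2 = (4*v) du + (4*u) dv
Combining and collecting du, dv coefficients:
  coeff of du: v*(91*u*v + 11*v^2 - 22)
  coeff of dv: 91*u^2*v + 9*u*v^2 - 22*u - 2*v^3 + 4*v
F^* omega = (v*(91*u*v + 11*v^2 - 22)) du + (91*u^2*v + 9*u*v^2 - 22*u - 2*v^3 + 4*v) dv.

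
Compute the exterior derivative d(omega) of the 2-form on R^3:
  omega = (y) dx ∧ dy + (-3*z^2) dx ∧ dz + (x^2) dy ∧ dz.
d(omega) = (2*x) dx ∧ dy ∧ dz

For a 2-form omega = sum_{i<j} g_{ij} dx_i ∧ dx_j, the exterior derivative is
  d(omega) = sum_{i<j} d(g_{ij}) ∧ dx_i ∧ dx_j = sum_{i<j, k} (∂g_{ij}/∂x_k) dx_k ∧ dx_i ∧ dx_j.
Expand each term, using dx_k ∧ dx_i ∧ dx_j = sgn(permutation) dx_{(a)} ∧ dx_{(b)} ∧ dx_{(c)} with (a < b < c) sorted:
  d(x^2) includes (∂/∂x)(x^2) dx = (2*x) dx, which multiplied by dy ∧ dz gives (2*x) dx ∧ dy ∧ dz
Collecting like 3-forms: d(omega) = (2*x) dx ∧ dy ∧ dz.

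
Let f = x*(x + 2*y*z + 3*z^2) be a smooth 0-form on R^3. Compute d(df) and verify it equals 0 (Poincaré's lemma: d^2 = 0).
d(df) = 0

Step 1: df = sum_i (∂f/∂x_i) dx_i = (2*x + 2*y*z + 3*z^2) dx + (2*x*z) dy + (2*x*(y + 3*z)) dz.
Step 2: Apply d again. Using the 1-form formula, the coefficient of dx ∧ dy in d(df) is ∂^2 f/∂x ∂y - ∂^2 f/∂y ∂x = (2*z) - (2*z) = 0 (equality of mixed partials for smooth f).
Similarly for dx ∧ dz and dy ∧ dz — all coefficients vanish. So d(df) = 0.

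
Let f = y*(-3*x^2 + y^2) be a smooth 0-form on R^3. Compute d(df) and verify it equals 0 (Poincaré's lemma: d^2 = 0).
d(df) = 0

Step 1: df = sum_i (∂f/∂x_i) dx_i = (-6*x*y) dx + (-3*x^2 + 3*y^2) dy + (0) dz.
Step 2: Apply d again. Using the 1-form formula, the coefficient of dx ∧ dy in d(df) is ∂^2 f/∂x ∂y - ∂^2 f/∂y ∂x = (-6*x) - (-6*x) = 0 (equality of mixed partials for smooth f).
Similarly for dx ∧ dz and dy ∧ dz — all coefficients vanish. So d(df) = 0.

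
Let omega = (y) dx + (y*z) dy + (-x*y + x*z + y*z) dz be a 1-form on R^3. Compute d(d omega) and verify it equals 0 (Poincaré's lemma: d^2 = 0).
d(d omega) = 0

Step 1: d omega = sum_{i<j} (∂f_j/∂x_i - ∂f_i/∂x_j) dx_i ∧ dx_j:
  coeff of dx ∧ dy: -1
  coeff of dx ∧ dz: -y + z
  coeff of dy ∧ dz: -x - y + z
Step 2: Apply d again to each 2-form coefficient. The only possible 3-form in R^3 is dx ∧ dy ∧ dz, with coefficient
  ∂(coeff of dy∧dz)/∂x - ∂(coeff of dx∧dz)/∂y + ∂(coeff of dx∧dy)/∂z
  = ∂/∂x (-x - y + z) - ∂/∂y (-y + z) + ∂/∂z (-1).
Each of these terms simplifies to sums of mixed partials that cancel in pairs. The result is 0 (by equality of mixed partials for smooth functions — Schwarz / Clairaut).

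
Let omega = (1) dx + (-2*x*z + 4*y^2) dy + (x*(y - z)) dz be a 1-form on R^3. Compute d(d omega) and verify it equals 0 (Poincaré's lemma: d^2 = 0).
d(d omega) = 0

Step 1: d omega = sum_{i<j} (∂f_j/∂x_i - ∂f_i/∂x_j) dx_i ∧ dx_j:
  coeff of dx ∧ dy: -2*z
  coeff of dx ∧ dz: y - z
  coeff of dy ∧ dz: 3*x
Step 2: Apply d again to each 2-form coefficient. The only possible 3-form in R^3 is dx ∧ dy ∧ dz, with coefficient
  ∂(coeff of dy∧dz)/∂x - ∂(coeff of dx∧dz)/∂y + ∂(coeff of dx∧dy)/∂z
  = ∂/∂x (3*x) - ∂/∂y (y - z) + ∂/∂z (-2*z).
Each of these terms simplifies to sums of mixed partials that cancel in pairs. The result is 0 (by equality of mixed partials for smooth functions — Schwarz / Clairaut).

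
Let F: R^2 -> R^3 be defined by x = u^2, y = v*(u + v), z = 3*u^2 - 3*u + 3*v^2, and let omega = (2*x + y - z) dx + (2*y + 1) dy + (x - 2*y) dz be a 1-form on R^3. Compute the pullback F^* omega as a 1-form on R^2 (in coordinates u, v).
F^* omega = (4*u^3 - 10*u^2*v + 3*u^2 - 14*u*v^2 + 6*u*v + 2*v^3 + 6*v^2 + v) du + (8*u^2*v - 6*u*v^2 + u - 8*v^3 + 2*v) dv

Using F^*(f dg) = (f ∘ F) d(g ∘ F), substitute each coordinate x_i by F_i(u, v) in f_i, and replace dx_i by d F_i = (∂F_i/∂u) du + (∂F_i/∂v) dv.
  For the x component: f_1(F) = -u^2 + u*v + 3*u - 2*v^2; d F_1 = (2*u) du + (0) dv
  For the y component: f_2(F) = 2*u*v + 2*v^2 + 1; d F_2 = (v) du + (u + 2*v) dv
  For the z component: f_3(F) = u^2 - 2*u*v - 2*v^2; d F_3 = (6*u - 3) du + (6*v) dv
Combining and collecting du, dv coefficients:
  coeff of du: 4*u^3 - 10*u^2*v + 3*u^2 - 14*u*v^2 + 6*u*v + 2*v^3 + 6*v^2 + v
  coeff of dv: 8*u^2*v - 6*u*v^2 + u - 8*v^3 + 2*v
F^* omega = (4*u^3 - 10*u^2*v + 3*u^2 - 14*u*v^2 + 6*u*v + 2*v^3 + 6*v^2 + v) du + (8*u^2*v - 6*u*v^2 + u - 8*v^3 + 2*v) dv.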